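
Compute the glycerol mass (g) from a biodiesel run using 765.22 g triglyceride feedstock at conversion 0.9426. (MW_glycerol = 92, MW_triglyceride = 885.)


glycerol = oil * conv * (92/885)
= 765.22 * 0.9426 * 92 / 885
= 74.9822 g

74.9822 g


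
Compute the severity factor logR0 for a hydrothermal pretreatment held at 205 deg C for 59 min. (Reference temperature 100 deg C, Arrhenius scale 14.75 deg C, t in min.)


logR0 = log10(t * exp((T - 100) / 14.75))
= log10(59 * exp((205 - 100) / 14.75))
= 4.8624

4.8624


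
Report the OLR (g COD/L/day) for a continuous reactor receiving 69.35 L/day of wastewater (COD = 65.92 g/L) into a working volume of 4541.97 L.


OLR = Q * S / V
= 69.35 * 65.92 / 4541.97
= 1.0065 g/L/day

1.0065 g/L/day


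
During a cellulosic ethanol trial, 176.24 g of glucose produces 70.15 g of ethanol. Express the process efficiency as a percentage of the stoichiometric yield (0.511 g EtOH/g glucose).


Fermentation efficiency = (actual / (0.511 * glucose)) * 100
= (70.15 / (0.511 * 176.24)) * 100
= 77.8937%

77.8937%


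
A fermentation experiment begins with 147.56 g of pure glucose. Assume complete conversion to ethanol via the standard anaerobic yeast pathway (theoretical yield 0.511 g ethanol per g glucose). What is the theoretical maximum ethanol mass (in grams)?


Theoretical ethanol yield: m_EtOH = 0.511 * m_glucose
m_EtOH = 0.511 * 147.56 = 75.4032 g

75.4032 g


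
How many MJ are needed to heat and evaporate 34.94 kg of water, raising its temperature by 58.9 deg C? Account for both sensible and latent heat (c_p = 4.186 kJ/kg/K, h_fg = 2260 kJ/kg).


E = m_water * (4.186 * dT + 2260) / 1000
= 34.94 * (4.186 * 58.9 + 2260) / 1000
= 87.5790 MJ

87.5790 MJ


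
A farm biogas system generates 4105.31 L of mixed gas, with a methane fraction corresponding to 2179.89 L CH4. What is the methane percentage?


CH4% = V_CH4 / V_total * 100
= 2179.89 / 4105.31 * 100
= 53.0993%

53.0993%


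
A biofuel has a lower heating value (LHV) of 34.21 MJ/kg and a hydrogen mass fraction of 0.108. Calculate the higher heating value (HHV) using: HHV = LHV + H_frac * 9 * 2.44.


HHV = LHV + H_frac * 9 * 2.44
= 34.21 + 0.108 * 9 * 2.44
= 36.5817 MJ/kg

36.5817 MJ/kg


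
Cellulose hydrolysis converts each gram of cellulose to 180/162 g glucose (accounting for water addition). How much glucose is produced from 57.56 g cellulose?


glucose = cellulose * 180/162
= 57.56 * 180/162
= 63.9556 g

63.9556 g


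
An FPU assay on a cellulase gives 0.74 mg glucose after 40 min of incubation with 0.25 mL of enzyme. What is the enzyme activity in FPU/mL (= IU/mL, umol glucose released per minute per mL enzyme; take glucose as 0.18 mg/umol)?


Activity = glucose_mg / (0.18 mg/umol * V_mL * t_min)
= 0.74 / (0.18 * 0.25 * 40)
= 0.4111 FPU/mL

0.4111 FPU/mL


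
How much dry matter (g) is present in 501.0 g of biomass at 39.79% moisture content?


Wd = Ww * (1 - MC/100)
= 501.0 * (1 - 39.79/100)
= 301.6521 g

301.6521 g


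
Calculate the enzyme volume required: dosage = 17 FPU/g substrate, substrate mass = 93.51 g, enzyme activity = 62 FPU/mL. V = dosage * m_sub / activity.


V = dosage * m_sub / activity
V = 17 * 93.51 / 62
V = 25.6398 mL

25.6398 mL


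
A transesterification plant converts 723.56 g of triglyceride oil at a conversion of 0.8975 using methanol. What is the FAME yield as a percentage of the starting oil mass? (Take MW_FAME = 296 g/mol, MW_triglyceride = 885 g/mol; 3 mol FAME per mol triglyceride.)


m_FAME = oil * conv * (3 * 296 / 885) = oil * conv * (888/885)
= 723.56 * 0.8975 * 888 / 885
= 651.5964 g
Y = m_FAME / oil * 100 = conv * (888/885) * 100
= 0.8975 * 888 / 885 * 100
= 90.05%

90.05%


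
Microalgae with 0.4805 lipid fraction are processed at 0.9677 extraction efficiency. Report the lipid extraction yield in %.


Y = lipid_content * extraction_eff * 100
= 0.4805 * 0.9677 * 100
= 46.4980%

46.4980%


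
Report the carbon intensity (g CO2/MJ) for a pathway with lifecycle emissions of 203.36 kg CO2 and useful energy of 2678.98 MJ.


CI = CO2 * 1000 / E
= 203.36 * 1000 / 2678.98
= 75.9095 g CO2/MJ

75.9095 g CO2/MJ


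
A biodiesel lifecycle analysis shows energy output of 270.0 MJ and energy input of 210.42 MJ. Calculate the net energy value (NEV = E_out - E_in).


NEV = E_out - E_in
= 270.0 - 210.42
= 59.5800 MJ

59.5800 MJ


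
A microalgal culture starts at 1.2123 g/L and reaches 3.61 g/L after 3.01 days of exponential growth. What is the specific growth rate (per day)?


mu = ln(X2/X1) / dt
= ln(3.61/1.2123) / 3.01
= 0.3625 per day

0.3625 per day


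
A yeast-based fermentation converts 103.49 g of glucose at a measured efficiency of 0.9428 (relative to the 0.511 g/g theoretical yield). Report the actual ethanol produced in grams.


Actual ethanol: m = 0.511 * 103.49 * 0.9428
m = 49.8585 g

49.8585 g


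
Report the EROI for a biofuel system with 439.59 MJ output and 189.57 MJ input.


EROI = E_out / E_in
= 439.59 / 189.57
= 2.3189

2.3189


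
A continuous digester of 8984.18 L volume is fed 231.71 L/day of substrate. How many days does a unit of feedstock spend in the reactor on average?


HRT = V / Q
= 8984.18 / 231.71
= 38.7734 days

38.7734 days


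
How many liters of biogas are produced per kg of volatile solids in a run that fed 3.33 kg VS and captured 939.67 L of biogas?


Y = V / VS
= 939.67 / 3.33
= 282.1832 L/kg VS

282.1832 L/kg VS


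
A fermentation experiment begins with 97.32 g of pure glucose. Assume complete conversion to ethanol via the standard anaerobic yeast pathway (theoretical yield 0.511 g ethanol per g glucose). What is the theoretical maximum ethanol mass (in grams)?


Theoretical ethanol yield: m_EtOH = 0.511 * m_glucose
m_EtOH = 0.511 * 97.32 = 49.7305 g

49.7305 g


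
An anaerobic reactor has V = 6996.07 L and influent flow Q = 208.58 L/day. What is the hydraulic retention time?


HRT = V / Q
= 6996.07 / 208.58
= 33.5414 days

33.5414 days


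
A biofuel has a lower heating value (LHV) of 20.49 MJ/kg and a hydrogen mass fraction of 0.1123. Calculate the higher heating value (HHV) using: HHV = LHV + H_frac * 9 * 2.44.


HHV = LHV + H_frac * 9 * 2.44
= 20.49 + 0.1123 * 9 * 2.44
= 22.9561 MJ/kg

22.9561 MJ/kg


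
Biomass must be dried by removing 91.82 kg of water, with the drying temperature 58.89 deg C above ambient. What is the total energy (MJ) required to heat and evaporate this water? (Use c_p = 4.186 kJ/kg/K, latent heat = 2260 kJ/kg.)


E = m_water * (4.186 * dT + 2260) / 1000
= 91.82 * (4.186 * 58.89 + 2260) / 1000
= 230.1481 MJ

230.1481 MJ


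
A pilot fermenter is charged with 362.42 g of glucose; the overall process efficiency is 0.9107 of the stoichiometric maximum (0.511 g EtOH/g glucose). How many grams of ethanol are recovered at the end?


Actual ethanol: m = 0.511 * 362.42 * 0.9107
m = 168.6586 g

168.6586 g


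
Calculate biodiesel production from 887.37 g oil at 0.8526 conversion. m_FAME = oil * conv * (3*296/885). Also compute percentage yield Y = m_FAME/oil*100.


m_FAME = oil * conv * (3 * 296 / 885) = oil * conv * (888/885)
= 887.37 * 0.8526 * 888 / 885
= 759.1363 g
Y = m_FAME / oil * 100 = conv * (888/885) * 100
= 0.8526 * 888 / 885 * 100
= 85.55%

759.1363 g FAME; Y = 85.55%


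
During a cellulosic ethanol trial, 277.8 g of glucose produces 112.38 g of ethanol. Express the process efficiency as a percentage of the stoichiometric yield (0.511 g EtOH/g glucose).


Fermentation efficiency = (actual / (0.511 * glucose)) * 100
= (112.38 / (0.511 * 277.8)) * 100
= 79.1655%

79.1655%


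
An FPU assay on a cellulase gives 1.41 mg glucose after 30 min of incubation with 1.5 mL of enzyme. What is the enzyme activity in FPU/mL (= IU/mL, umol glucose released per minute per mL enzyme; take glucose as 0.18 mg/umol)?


Activity = glucose_mg / (0.18 mg/umol * V_mL * t_min)
= 1.41 / (0.18 * 1.5 * 30)
= 0.1741 FPU/mL

0.1741 FPU/mL


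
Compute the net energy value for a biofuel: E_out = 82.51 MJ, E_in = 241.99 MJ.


NEV = E_out - E_in
= 82.51 - 241.99
= -159.4800 MJ

-159.4800 MJ


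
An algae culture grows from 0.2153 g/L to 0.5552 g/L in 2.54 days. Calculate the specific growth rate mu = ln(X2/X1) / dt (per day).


mu = ln(X2/X1) / dt
= ln(0.5552/0.2153) / 2.54
= 0.3730 per day

0.3730 per day


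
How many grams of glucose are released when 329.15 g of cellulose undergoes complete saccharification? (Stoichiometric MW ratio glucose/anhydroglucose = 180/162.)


glucose = cellulose * 180/162
= 329.15 * 180/162
= 365.7222 g

365.7222 g


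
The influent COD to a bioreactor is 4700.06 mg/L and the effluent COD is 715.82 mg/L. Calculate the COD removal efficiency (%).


eta = (COD_in - COD_out) / COD_in * 100
= (4700.06 - 715.82) / 4700.06 * 100
= 84.7700%

84.7700%


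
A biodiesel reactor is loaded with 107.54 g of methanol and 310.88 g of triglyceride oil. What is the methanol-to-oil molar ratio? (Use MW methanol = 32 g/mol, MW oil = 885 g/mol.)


Molar ratio = n_MeOH / n_oil = (MeOH/32) / (oil/885) = (MeOH * 885) / (32 * oil)
= (107.54 * 885) / (32 * 310.88)
= 9.5669

9.5669


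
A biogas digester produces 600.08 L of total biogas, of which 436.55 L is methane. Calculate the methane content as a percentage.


CH4% = V_CH4 / V_total * 100
= 436.55 / 600.08 * 100
= 72.7486%

72.7486%


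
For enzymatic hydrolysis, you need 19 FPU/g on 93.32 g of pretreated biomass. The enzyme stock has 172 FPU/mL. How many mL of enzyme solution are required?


V = dosage * m_sub / activity
V = 19 * 93.32 / 172
V = 10.3086 mL

10.3086 mL


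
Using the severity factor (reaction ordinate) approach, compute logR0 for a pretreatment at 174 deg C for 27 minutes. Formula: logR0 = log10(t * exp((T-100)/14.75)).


logR0 = log10(t * exp((T - 100) / 14.75))
= log10(27 * exp((174 - 100) / 14.75))
= 3.6102

3.6102


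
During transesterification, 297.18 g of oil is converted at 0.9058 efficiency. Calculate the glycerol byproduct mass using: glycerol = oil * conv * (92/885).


glycerol = oil * conv * (92/885)
= 297.18 * 0.9058 * 92 / 885
= 27.9831 g

27.9831 g


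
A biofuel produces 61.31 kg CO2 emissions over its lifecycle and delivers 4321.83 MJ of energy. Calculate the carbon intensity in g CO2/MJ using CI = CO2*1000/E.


CI = CO2 * 1000 / E
= 61.31 * 1000 / 4321.83
= 14.1861 g CO2/MJ

14.1861 g CO2/MJ


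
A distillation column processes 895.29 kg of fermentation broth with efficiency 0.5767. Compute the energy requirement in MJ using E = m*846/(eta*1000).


E = m * 846 / (eta * 1000)
= 895.29 * 846 / (0.5767 * 1000)
= 1313.3611 MJ

1313.3611 MJ


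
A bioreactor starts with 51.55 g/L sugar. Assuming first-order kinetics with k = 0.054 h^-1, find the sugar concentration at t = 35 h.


S = S0 * exp(-k * t)
S = 51.55 * exp(-0.054 * 35)
S = 7.7878 g/L

7.7878 g/L


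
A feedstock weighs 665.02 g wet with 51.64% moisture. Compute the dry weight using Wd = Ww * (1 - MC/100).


Wd = Ww * (1 - MC/100)
= 665.02 * (1 - 51.64/100)
= 321.6037 g

321.6037 g


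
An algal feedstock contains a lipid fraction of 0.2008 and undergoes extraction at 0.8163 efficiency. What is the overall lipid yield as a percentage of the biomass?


Y = lipid_content * extraction_eff * 100
= 0.2008 * 0.8163 * 100
= 16.3913%

16.3913%


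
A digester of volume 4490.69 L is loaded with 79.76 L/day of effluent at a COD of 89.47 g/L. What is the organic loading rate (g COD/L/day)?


OLR = Q * S / V
= 79.76 * 89.47 / 4490.69
= 1.5891 g/L/day

1.5891 g/L/day


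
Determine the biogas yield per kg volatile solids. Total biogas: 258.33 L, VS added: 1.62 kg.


Y = V / VS
= 258.33 / 1.62
= 159.4630 L/kg VS

159.4630 L/kg VS


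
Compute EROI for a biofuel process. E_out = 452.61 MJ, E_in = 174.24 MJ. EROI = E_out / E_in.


EROI = E_out / E_in
= 452.61 / 174.24
= 2.5976

2.5976


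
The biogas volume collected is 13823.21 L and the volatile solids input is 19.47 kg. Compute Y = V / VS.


Y = V / VS
= 13823.21 / 19.47
= 709.9748 L/kg VS

709.9748 L/kg VS


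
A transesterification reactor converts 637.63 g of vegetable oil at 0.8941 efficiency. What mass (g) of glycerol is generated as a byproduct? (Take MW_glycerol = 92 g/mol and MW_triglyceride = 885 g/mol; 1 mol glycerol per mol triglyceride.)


glycerol = oil * conv * (92/885)
= 637.63 * 0.8941 * 92 / 885
= 59.2652 g

59.2652 g


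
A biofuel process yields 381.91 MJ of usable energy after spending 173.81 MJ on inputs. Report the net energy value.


NEV = E_out - E_in
= 381.91 - 173.81
= 208.1000 MJ

208.1000 MJ


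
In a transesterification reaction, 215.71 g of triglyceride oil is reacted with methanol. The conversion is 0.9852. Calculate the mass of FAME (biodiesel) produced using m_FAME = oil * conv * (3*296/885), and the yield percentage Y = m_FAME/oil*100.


m_FAME = oil * conv * (3 * 296 / 885) = oil * conv * (888/885)
= 215.71 * 0.9852 * 888 / 885
= 213.2379 g
Y = m_FAME / oil * 100 = conv * (888/885) * 100
= 0.9852 * 888 / 885 * 100
= 98.85%

213.2379 g FAME; Y = 98.85%


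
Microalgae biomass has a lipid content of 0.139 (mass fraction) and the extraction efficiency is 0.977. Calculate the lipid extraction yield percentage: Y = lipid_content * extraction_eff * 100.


Y = lipid_content * extraction_eff * 100
= 0.139 * 0.977 * 100
= 13.5803%

13.5803%


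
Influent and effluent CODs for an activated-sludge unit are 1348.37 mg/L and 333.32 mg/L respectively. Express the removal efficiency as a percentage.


eta = (COD_in - COD_out) / COD_in * 100
= (1348.37 - 333.32) / 1348.37 * 100
= 75.2798%

75.2798%


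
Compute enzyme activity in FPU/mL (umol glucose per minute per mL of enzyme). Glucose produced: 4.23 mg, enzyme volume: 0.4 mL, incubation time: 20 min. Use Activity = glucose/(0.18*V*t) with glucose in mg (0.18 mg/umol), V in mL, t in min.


Activity = glucose_mg / (0.18 mg/umol * V_mL * t_min)
= 4.23 / (0.18 * 0.4 * 20)
= 2.9375 FPU/mL

2.9375 FPU/mL


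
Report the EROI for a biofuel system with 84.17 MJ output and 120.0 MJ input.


EROI = E_out / E_in
= 84.17 / 120.0
= 0.7014

0.7014


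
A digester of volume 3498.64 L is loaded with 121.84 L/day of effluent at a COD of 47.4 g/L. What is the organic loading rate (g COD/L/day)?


OLR = Q * S / V
= 121.84 * 47.4 / 3498.64
= 1.6507 g/L/day

1.6507 g/L/day


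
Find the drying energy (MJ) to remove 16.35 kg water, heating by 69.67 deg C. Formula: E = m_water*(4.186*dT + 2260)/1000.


E = m_water * (4.186 * dT + 2260) / 1000
= 16.35 * (4.186 * 69.67 + 2260) / 1000
= 41.7193 MJ

41.7193 MJ


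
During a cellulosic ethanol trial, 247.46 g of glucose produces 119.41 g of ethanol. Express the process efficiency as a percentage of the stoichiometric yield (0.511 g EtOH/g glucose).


Fermentation efficiency = (actual / (0.511 * glucose)) * 100
= (119.41 / (0.511 * 247.46)) * 100
= 94.4310%

94.4310%


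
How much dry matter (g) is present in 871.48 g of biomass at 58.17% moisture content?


Wd = Ww * (1 - MC/100)
= 871.48 * (1 - 58.17/100)
= 364.5401 g

364.5401 g


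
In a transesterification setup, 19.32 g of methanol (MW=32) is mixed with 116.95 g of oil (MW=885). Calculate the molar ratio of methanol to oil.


Molar ratio = n_MeOH / n_oil = (MeOH/32) / (oil/885) = (MeOH * 885) / (32 * oil)
= (19.32 * 885) / (32 * 116.95)
= 4.5688

4.5688


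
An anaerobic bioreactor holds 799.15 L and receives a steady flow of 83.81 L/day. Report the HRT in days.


HRT = V / Q
= 799.15 / 83.81
= 9.5353 days

9.5353 days


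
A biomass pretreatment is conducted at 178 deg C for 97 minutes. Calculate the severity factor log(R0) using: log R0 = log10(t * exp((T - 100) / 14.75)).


logR0 = log10(t * exp((T - 100) / 14.75))
= log10(97 * exp((178 - 100) / 14.75))
= 4.2834

4.2834


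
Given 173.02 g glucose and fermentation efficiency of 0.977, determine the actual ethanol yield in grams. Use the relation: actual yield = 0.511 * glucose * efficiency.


Actual ethanol: m = 0.511 * 173.02 * 0.977
m = 86.3797 g

86.3797 g


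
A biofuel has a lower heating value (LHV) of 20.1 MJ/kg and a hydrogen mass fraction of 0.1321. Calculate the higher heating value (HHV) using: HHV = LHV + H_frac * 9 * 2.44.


HHV = LHV + H_frac * 9 * 2.44
= 20.1 + 0.1321 * 9 * 2.44
= 23.0009 MJ/kg

23.0009 MJ/kg


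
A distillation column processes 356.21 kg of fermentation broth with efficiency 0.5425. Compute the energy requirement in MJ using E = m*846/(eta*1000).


E = m * 846 / (eta * 1000)
= 356.21 * 846 / (0.5425 * 1000)
= 555.4906 MJ

555.4906 MJ


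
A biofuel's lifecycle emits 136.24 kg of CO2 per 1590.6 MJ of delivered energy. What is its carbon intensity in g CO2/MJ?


CI = CO2 * 1000 / E
= 136.24 * 1000 / 1590.6
= 85.6532 g CO2/MJ

85.6532 g CO2/MJ


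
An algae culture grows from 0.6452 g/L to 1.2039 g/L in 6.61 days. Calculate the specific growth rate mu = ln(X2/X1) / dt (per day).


mu = ln(X2/X1) / dt
= ln(1.2039/0.6452) / 6.61
= 0.0944 per day

0.0944 per day


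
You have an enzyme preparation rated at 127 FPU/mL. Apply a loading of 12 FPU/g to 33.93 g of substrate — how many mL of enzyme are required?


V = dosage * m_sub / activity
V = 12 * 33.93 / 127
V = 3.2060 mL

3.2060 mL


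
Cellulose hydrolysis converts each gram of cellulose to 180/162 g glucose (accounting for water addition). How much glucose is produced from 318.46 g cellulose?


glucose = cellulose * 180/162
= 318.46 * 180/162
= 353.8444 g

353.8444 g


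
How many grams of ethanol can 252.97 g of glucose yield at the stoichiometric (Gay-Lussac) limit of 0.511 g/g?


Theoretical ethanol yield: m_EtOH = 0.511 * m_glucose
m_EtOH = 0.511 * 252.97 = 129.2677 g

129.2677 g


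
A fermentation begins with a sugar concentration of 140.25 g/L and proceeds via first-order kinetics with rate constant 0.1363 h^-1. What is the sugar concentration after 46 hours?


S = S0 * exp(-k * t)
S = 140.25 * exp(-0.1363 * 46)
S = 0.2654 g/L

0.2654 g/L


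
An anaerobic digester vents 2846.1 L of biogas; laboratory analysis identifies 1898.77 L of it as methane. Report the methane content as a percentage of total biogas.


CH4% = V_CH4 / V_total * 100
= 1898.77 / 2846.1 * 100
= 66.7148%

66.7148%


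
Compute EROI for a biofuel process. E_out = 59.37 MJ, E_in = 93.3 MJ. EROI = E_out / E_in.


EROI = E_out / E_in
= 59.37 / 93.3
= 0.6363

0.6363


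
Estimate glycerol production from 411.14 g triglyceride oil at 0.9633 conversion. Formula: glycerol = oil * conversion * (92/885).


glycerol = oil * conv * (92/885)
= 411.14 * 0.9633 * 92 / 885
= 41.1714 g

41.1714 g


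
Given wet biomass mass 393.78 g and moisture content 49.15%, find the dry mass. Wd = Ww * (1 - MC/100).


Wd = Ww * (1 - MC/100)
= 393.78 * (1 - 49.15/100)
= 200.2371 g

200.2371 g


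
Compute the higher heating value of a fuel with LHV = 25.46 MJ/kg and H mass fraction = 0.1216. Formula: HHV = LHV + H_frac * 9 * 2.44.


HHV = LHV + H_frac * 9 * 2.44
= 25.46 + 0.1216 * 9 * 2.44
= 28.1303 MJ/kg

28.1303 MJ/kg


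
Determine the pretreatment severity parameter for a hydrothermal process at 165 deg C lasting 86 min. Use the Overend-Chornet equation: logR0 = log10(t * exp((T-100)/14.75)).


logR0 = log10(t * exp((T - 100) / 14.75))
= log10(86 * exp((165 - 100) / 14.75))
= 3.8483

3.8483


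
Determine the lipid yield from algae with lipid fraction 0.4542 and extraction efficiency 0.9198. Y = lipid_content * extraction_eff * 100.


Y = lipid_content * extraction_eff * 100
= 0.4542 * 0.9198 * 100
= 41.7773%

41.7773%


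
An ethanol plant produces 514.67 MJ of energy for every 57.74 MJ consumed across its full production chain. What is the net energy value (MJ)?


NEV = E_out - E_in
= 514.67 - 57.74
= 456.9300 MJ

456.9300 MJ


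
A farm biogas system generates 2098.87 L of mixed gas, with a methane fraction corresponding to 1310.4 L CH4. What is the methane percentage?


CH4% = V_CH4 / V_total * 100
= 1310.4 / 2098.87 * 100
= 62.4336%

62.4336%


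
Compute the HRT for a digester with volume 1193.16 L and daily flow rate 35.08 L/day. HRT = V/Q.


HRT = V / Q
= 1193.16 / 35.08
= 34.0125 days

34.0125 days


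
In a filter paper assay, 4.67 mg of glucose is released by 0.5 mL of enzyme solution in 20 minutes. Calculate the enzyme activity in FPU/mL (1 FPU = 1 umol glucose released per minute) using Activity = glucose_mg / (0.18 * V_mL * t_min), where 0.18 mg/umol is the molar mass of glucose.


Activity = glucose_mg / (0.18 mg/umol * V_mL * t_min)
= 4.67 / (0.18 * 0.5 * 20)
= 2.5944 FPU/mL

2.5944 FPU/mL


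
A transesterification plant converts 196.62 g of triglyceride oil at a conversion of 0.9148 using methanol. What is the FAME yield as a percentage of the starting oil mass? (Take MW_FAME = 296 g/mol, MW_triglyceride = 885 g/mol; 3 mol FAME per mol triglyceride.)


m_FAME = oil * conv * (3 * 296 / 885) = oil * conv * (888/885)
= 196.62 * 0.9148 * 888 / 885
= 180.4777 g
Y = m_FAME / oil * 100 = conv * (888/885) * 100
= 0.9148 * 888 / 885 * 100
= 91.79%

91.79%


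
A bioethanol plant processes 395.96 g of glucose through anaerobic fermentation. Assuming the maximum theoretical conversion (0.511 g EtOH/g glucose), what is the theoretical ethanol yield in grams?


Theoretical ethanol yield: m_EtOH = 0.511 * m_glucose
m_EtOH = 0.511 * 395.96 = 202.3356 g

202.3356 g


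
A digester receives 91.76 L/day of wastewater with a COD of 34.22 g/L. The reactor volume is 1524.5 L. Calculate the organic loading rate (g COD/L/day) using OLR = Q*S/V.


OLR = Q * S / V
= 91.76 * 34.22 / 1524.5
= 2.0597 g/L/day

2.0597 g/L/day


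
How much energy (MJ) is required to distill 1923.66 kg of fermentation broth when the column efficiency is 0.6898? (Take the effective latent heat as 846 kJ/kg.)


E = m * 846 / (eta * 1000)
= 1923.66 * 846 / (0.6898 * 1000)
= 2359.2583 MJ

2359.2583 MJ


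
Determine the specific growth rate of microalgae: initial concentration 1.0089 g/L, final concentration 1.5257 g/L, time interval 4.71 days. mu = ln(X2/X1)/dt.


mu = ln(X2/X1) / dt
= ln(1.5257/1.0089) / 4.71
= 0.0878 per day

0.0878 per day


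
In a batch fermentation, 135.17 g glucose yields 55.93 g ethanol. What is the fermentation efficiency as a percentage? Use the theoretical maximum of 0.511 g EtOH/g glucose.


Fermentation efficiency = (actual / (0.511 * glucose)) * 100
= (55.93 / (0.511 * 135.17)) * 100
= 80.9736%

80.9736%


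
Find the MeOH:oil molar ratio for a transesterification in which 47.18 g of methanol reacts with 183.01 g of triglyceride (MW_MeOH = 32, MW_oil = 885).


Molar ratio = n_MeOH / n_oil = (MeOH/32) / (oil/885) = (MeOH * 885) / (32 * oil)
= (47.18 * 885) / (32 * 183.01)
= 7.1298

7.1298


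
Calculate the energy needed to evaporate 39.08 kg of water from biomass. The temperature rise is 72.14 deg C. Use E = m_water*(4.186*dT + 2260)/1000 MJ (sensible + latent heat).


E = m_water * (4.186 * dT + 2260) / 1000
= 39.08 * (4.186 * 72.14 + 2260) / 1000
= 100.1221 MJ

100.1221 MJ


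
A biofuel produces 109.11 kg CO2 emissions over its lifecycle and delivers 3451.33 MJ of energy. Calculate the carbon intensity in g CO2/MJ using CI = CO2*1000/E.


CI = CO2 * 1000 / E
= 109.11 * 1000 / 3451.33
= 31.6139 g CO2/MJ

31.6139 g CO2/MJ


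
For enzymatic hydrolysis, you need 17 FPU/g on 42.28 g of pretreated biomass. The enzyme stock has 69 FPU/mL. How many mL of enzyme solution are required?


V = dosage * m_sub / activity
V = 17 * 42.28 / 69
V = 10.4168 mL

10.4168 mL


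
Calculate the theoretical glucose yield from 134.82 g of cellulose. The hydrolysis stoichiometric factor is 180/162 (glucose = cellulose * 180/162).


glucose = cellulose * 180/162
= 134.82 * 180/162
= 149.8000 g

149.8000 g


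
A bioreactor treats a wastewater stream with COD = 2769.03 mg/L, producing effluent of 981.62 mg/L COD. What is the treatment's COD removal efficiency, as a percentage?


eta = (COD_in - COD_out) / COD_in * 100
= (2769.03 - 981.62) / 2769.03 * 100
= 64.5500%

64.5500%


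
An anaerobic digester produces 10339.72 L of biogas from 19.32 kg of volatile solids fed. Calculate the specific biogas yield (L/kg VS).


Y = V / VS
= 10339.72 / 19.32
= 535.1822 L/kg VS

535.1822 L/kg VS


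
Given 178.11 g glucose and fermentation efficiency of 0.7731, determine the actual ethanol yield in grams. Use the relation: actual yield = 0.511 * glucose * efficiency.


Actual ethanol: m = 0.511 * 178.11 * 0.7731
m = 70.3631 g

70.3631 g


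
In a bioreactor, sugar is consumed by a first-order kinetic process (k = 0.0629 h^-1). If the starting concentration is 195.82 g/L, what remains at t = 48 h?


S = S0 * exp(-k * t)
S = 195.82 * exp(-0.0629 * 48)
S = 9.5639 g/L

9.5639 g/L


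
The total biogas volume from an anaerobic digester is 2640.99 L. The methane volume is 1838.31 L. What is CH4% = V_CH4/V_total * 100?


CH4% = V_CH4 / V_total * 100
= 1838.31 / 2640.99 * 100
= 69.6069%

69.6069%


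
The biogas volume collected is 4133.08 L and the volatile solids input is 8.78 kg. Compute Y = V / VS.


Y = V / VS
= 4133.08 / 8.78
= 470.7380 L/kg VS

470.7380 L/kg VS


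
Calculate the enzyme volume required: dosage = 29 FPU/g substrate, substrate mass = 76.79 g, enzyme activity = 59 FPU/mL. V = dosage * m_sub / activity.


V = dosage * m_sub / activity
V = 29 * 76.79 / 59
V = 37.7442 mL

37.7442 mL


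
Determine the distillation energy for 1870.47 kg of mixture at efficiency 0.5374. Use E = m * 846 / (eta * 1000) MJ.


E = m * 846 / (eta * 1000)
= 1870.47 * 846 / (0.5374 * 1000)
= 2944.5806 MJ

2944.5806 MJ


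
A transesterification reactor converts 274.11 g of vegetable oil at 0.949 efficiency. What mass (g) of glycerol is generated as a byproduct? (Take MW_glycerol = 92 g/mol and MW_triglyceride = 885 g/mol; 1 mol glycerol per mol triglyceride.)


glycerol = oil * conv * (92/885)
= 274.11 * 0.949 * 92 / 885
= 27.0418 g

27.0418 g


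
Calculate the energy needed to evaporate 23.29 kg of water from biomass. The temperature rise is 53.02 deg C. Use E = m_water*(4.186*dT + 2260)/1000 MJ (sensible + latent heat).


E = m_water * (4.186 * dT + 2260) / 1000
= 23.29 * (4.186 * 53.02 + 2260) / 1000
= 57.8044 MJ

57.8044 MJ


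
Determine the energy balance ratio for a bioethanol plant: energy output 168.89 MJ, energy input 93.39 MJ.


EROI = E_out / E_in
= 168.89 / 93.39
= 1.8084

1.8084


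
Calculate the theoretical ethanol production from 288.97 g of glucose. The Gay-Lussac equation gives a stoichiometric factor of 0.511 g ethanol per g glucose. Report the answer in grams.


Theoretical ethanol yield: m_EtOH = 0.511 * m_glucose
m_EtOH = 0.511 * 288.97 = 147.6637 g

147.6637 g


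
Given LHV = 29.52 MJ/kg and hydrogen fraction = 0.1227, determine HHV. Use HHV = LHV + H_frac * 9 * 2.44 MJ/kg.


HHV = LHV + H_frac * 9 * 2.44
= 29.52 + 0.1227 * 9 * 2.44
= 32.2145 MJ/kg

32.2145 MJ/kg


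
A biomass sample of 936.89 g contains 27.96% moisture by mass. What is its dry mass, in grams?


Wd = Ww * (1 - MC/100)
= 936.89 * (1 - 27.96/100)
= 674.9356 g

674.9356 g


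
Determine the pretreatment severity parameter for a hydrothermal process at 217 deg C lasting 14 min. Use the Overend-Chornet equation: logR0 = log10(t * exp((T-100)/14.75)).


logR0 = log10(t * exp((T - 100) / 14.75))
= log10(14 * exp((217 - 100) / 14.75))
= 4.5910

4.5910


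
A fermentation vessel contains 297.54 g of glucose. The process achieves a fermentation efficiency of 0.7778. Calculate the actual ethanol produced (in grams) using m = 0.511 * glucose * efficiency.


Actual ethanol: m = 0.511 * 297.54 * 0.7778
m = 118.2590 g

118.2590 g


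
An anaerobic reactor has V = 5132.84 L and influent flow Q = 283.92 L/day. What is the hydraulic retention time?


HRT = V / Q
= 5132.84 / 283.92
= 18.0785 days

18.0785 days


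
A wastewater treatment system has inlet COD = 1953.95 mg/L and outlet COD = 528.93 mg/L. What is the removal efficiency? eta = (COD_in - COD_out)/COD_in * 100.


eta = (COD_in - COD_out) / COD_in * 100
= (1953.95 - 528.93) / 1953.95 * 100
= 72.9302%

72.9302%


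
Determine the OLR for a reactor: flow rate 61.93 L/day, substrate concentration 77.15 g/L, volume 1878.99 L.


OLR = Q * S / V
= 61.93 * 77.15 / 1878.99
= 2.5428 g/L/day

2.5428 g/L/day


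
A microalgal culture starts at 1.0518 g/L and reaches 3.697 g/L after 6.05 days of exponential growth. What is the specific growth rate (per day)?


mu = ln(X2/X1) / dt
= ln(3.697/1.0518) / 6.05
= 0.2078 per day

0.2078 per day


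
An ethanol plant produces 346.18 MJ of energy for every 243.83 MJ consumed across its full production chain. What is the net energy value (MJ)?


NEV = E_out - E_in
= 346.18 - 243.83
= 102.3500 MJ

102.3500 MJ


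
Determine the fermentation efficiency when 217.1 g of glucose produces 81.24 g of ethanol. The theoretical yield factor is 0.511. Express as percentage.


Fermentation efficiency = (actual / (0.511 * glucose)) * 100
= (81.24 / (0.511 * 217.1)) * 100
= 73.2300%

73.2300%


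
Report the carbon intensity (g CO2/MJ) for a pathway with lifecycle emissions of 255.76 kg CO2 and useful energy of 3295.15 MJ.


CI = CO2 * 1000 / E
= 255.76 * 1000 / 3295.15
= 77.6171 g CO2/MJ

77.6171 g CO2/MJ


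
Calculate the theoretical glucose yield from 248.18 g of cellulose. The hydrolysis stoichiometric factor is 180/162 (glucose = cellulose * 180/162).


glucose = cellulose * 180/162
= 248.18 * 180/162
= 275.7556 g

275.7556 g


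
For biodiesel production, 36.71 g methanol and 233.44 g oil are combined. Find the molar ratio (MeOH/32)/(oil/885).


Molar ratio = n_MeOH / n_oil = (MeOH/32) / (oil/885) = (MeOH * 885) / (32 * oil)
= (36.71 * 885) / (32 * 233.44)
= 4.3491

4.3491


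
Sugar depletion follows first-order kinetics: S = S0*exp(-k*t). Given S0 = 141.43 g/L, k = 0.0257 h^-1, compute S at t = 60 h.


S = S0 * exp(-k * t)
S = 141.43 * exp(-0.0257 * 60)
S = 30.2593 g/L

30.2593 g/L


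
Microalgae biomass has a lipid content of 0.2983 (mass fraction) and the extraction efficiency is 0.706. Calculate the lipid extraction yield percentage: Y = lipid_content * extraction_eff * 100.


Y = lipid_content * extraction_eff * 100
= 0.2983 * 0.706 * 100
= 21.0600%

21.0600%


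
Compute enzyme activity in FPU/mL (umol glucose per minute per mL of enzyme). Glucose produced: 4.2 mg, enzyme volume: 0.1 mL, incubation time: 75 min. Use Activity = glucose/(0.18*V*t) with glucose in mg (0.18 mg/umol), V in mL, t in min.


Activity = glucose_mg / (0.18 mg/umol * V_mL * t_min)
= 4.2 / (0.18 * 0.1 * 75)
= 3.1111 FPU/mL

3.1111 FPU/mL


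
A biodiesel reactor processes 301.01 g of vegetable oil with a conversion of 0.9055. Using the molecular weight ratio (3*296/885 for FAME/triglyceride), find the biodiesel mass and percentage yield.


m_FAME = oil * conv * (3 * 296 / 885) = oil * conv * (888/885)
= 301.01 * 0.9055 * 888 / 885
= 273.4885 g
Y = m_FAME / oil * 100 = conv * (888/885) * 100
= 0.9055 * 888 / 885 * 100
= 90.86%

273.4885 g FAME; Y = 90.86%


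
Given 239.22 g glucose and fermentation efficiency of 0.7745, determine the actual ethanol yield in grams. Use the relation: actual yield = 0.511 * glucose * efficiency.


Actual ethanol: m = 0.511 * 239.22 * 0.7745
m = 94.6760 g

94.6760 g


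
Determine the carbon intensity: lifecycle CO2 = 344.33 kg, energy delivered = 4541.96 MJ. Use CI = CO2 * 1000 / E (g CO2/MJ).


CI = CO2 * 1000 / E
= 344.33 * 1000 / 4541.96
= 75.8109 g CO2/MJ

75.8109 g CO2/MJ


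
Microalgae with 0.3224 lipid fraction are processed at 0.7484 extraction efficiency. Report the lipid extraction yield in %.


Y = lipid_content * extraction_eff * 100
= 0.3224 * 0.7484 * 100
= 24.1284%

24.1284%


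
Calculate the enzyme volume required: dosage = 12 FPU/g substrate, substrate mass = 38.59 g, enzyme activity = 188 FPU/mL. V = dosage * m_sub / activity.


V = dosage * m_sub / activity
V = 12 * 38.59 / 188
V = 2.4632 mL

2.4632 mL


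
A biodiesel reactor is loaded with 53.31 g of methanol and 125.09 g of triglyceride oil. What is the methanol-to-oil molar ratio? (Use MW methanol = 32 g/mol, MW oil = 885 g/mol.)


Molar ratio = n_MeOH / n_oil = (MeOH/32) / (oil/885) = (MeOH * 885) / (32 * oil)
= (53.31 * 885) / (32 * 125.09)
= 11.7864

11.7864


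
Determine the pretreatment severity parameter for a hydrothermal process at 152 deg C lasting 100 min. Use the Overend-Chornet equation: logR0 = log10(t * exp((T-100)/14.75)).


logR0 = log10(t * exp((T - 100) / 14.75))
= log10(100 * exp((152 - 100) / 14.75))
= 3.5311

3.5311


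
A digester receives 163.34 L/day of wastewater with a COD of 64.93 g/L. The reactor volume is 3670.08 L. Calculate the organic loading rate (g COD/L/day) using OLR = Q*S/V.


OLR = Q * S / V
= 163.34 * 64.93 / 3670.08
= 2.8898 g/L/day

2.8898 g/L/day


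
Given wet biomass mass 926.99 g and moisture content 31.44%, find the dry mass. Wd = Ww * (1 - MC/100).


Wd = Ww * (1 - MC/100)
= 926.99 * (1 - 31.44/100)
= 635.5443 g

635.5443 g


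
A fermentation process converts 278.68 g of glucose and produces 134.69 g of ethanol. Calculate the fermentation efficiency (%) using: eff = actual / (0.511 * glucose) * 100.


Fermentation efficiency = (actual / (0.511 * glucose)) * 100
= (134.69 / (0.511 * 278.68)) * 100
= 94.5820%

94.5820%


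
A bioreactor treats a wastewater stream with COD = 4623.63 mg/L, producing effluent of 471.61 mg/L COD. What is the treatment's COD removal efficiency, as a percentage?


eta = (COD_in - COD_out) / COD_in * 100
= (4623.63 - 471.61) / 4623.63 * 100
= 89.8000%

89.8000%


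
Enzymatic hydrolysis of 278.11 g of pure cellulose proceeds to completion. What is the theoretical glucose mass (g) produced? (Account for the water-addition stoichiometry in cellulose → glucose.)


glucose = cellulose * 180/162
= 278.11 * 180/162
= 309.0111 g

309.0111 g


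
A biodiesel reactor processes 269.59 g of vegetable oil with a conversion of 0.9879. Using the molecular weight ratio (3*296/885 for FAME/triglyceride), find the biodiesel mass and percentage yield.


m_FAME = oil * conv * (3 * 296 / 885) = oil * conv * (888/885)
= 269.59 * 0.9879 * 888 / 885
= 267.2308 g
Y = m_FAME / oil * 100 = conv * (888/885) * 100
= 0.9879 * 888 / 885 * 100
= 99.12%

267.2308 g FAME; Y = 99.12%


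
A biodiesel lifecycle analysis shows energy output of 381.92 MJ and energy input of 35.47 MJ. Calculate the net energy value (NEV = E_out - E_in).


NEV = E_out - E_in
= 381.92 - 35.47
= 346.4500 MJ

346.4500 MJ


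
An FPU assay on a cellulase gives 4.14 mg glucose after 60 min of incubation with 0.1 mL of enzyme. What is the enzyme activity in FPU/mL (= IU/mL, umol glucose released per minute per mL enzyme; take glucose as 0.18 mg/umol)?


Activity = glucose_mg / (0.18 mg/umol * V_mL * t_min)
= 4.14 / (0.18 * 0.1 * 60)
= 3.8333 FPU/mL

3.8333 FPU/mL


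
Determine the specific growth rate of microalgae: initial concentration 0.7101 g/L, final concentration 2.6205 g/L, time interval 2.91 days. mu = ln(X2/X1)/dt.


mu = ln(X2/X1) / dt
= ln(2.6205/0.7101) / 2.91
= 0.4487 per day

0.4487 per day


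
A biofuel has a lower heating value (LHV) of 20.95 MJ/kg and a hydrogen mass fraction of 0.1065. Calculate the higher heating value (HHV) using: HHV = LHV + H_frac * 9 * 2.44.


HHV = LHV + H_frac * 9 * 2.44
= 20.95 + 0.1065 * 9 * 2.44
= 23.2887 MJ/kg

23.2887 MJ/kg


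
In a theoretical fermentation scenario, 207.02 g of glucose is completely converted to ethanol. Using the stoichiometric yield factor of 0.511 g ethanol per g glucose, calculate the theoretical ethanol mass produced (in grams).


Theoretical ethanol yield: m_EtOH = 0.511 * m_glucose
m_EtOH = 0.511 * 207.02 = 105.7872 g

105.7872 g


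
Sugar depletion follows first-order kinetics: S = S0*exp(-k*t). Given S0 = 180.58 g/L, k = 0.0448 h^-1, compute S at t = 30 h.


S = S0 * exp(-k * t)
S = 180.58 * exp(-0.0448 * 30)
S = 47.0953 g/L

47.0953 g/L


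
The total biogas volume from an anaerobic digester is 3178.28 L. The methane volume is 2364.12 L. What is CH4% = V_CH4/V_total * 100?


CH4% = V_CH4 / V_total * 100
= 2364.12 / 3178.28 * 100
= 74.3836%

74.3836%


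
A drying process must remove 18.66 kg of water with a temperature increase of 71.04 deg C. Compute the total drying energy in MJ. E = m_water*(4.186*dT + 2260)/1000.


E = m_water * (4.186 * dT + 2260) / 1000
= 18.66 * (4.186 * 71.04 + 2260) / 1000
= 47.7206 MJ

47.7206 MJ


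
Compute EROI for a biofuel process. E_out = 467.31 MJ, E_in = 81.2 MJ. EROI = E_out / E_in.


EROI = E_out / E_in
= 467.31 / 81.2
= 5.7550

5.7550


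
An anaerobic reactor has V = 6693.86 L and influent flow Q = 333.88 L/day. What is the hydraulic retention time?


HRT = V / Q
= 6693.86 / 333.88
= 20.0487 days

20.0487 days


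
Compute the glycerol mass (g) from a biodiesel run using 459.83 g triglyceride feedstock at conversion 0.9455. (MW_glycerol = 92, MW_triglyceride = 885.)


glycerol = oil * conv * (92/885)
= 459.83 * 0.9455 * 92 / 885
= 45.1964 g

45.1964 g


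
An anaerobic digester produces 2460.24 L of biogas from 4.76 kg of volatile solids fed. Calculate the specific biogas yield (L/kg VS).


Y = V / VS
= 2460.24 / 4.76
= 516.8571 L/kg VS

516.8571 L/kg VS


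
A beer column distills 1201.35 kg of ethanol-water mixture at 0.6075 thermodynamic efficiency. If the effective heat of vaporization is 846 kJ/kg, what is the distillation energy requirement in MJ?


E = m * 846 / (eta * 1000)
= 1201.35 * 846 / (0.6075 * 1000)
= 1672.9911 MJ

1672.9911 MJ


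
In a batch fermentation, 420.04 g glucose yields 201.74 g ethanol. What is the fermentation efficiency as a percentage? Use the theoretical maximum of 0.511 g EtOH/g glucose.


Fermentation efficiency = (actual / (0.511 * glucose)) * 100
= (201.74 / (0.511 * 420.04)) * 100
= 93.9897%

93.9897%


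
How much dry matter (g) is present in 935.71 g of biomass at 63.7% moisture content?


Wd = Ww * (1 - MC/100)
= 935.71 * (1 - 63.7/100)
= 339.6627 g

339.6627 g


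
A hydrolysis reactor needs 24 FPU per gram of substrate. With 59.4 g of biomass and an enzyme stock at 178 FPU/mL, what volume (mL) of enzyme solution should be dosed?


V = dosage * m_sub / activity
V = 24 * 59.4 / 178
V = 8.0090 mL

8.0090 mL


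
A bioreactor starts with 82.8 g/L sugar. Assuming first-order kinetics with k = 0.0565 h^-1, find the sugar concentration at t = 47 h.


S = S0 * exp(-k * t)
S = 82.8 * exp(-0.0565 * 47)
S = 5.8178 g/L

5.8178 g/L


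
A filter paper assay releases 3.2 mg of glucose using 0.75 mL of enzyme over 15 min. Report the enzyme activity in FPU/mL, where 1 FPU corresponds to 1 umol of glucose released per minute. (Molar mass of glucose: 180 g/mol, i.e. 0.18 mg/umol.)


Activity = glucose_mg / (0.18 mg/umol * V_mL * t_min)
= 3.2 / (0.18 * 0.75 * 15)
= 1.5802 FPU/mL

1.5802 FPU/mL


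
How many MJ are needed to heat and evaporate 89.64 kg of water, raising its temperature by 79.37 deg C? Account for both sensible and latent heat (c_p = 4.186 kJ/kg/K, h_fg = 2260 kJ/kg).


E = m_water * (4.186 * dT + 2260) / 1000
= 89.64 * (4.186 * 79.37 + 2260) / 1000
= 232.3686 MJ

232.3686 MJ


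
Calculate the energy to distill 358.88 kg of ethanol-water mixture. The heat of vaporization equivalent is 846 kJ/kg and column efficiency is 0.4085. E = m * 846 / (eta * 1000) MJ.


E = m * 846 / (eta * 1000)
= 358.88 * 846 / (0.4085 * 1000)
= 743.2374 MJ

743.2374 MJ


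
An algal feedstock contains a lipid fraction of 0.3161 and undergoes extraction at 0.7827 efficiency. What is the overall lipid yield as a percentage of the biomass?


Y = lipid_content * extraction_eff * 100
= 0.3161 * 0.7827 * 100
= 24.7411%

24.7411%
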